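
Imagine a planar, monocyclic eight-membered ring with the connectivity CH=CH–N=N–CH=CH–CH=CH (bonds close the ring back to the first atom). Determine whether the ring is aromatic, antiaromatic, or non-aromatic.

The p orbitals form a continuous loop: the double-bond atoms are sp², each contributing one p electron; each sp² =N– keeps its lone pair in-plane and puts one electron into the π system. The ring is fully conjugated.
Adding the contributions, 4 × 2 = 8 from the 4 double-bond units.
8 = 4(2); a planar, fully conjugated 4n system is antiaromatic.

Antiaromatic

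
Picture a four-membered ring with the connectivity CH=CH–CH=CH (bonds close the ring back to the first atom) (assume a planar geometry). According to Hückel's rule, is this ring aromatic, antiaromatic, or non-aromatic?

Antiaromatic

Check conjugation: every atom in a ring double bond is sp² and brings one electron to the p orbital — every position has a p orbital, so the cyclic π system is continuous.
π-electron count: 2 × 2 = 4 from the 2 double-bond units.
A 4n π count (4, n = 1) in a planar conjugated ring means antiaromatic.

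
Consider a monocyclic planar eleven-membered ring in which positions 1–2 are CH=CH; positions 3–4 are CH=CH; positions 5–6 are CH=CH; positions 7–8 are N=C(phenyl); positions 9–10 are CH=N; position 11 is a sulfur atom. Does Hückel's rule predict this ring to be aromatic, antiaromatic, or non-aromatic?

The p orbitals form a continuous loop: each doubly-bonded ring atom is sp² with one p-orbital electron; each sp² =N– keeps its lone pair in-plane and puts one electron into the π system; the sulfur donates one lone pair from its p orbital. The ring is fully conjugated.
Adding the contributions, 5 × 2 = 10 from the double-bond units + 2 from the S atom = 12.
A 4n π count (12, n = 3) in a planar conjugated ring means antiaromatic.

Antiaromatic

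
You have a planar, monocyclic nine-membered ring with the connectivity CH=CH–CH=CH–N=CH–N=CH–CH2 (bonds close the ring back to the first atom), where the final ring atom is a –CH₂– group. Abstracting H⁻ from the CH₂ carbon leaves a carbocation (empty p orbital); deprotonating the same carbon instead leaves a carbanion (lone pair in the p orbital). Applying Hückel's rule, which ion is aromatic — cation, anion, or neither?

The anion

In either ion the ring is fully conjugated: every atom, including the new sp² carbon, supplies a p orbital.
Cation: 4 × 2 + 0 = 8 π electrons → 4(2), antiaromatic.
Anion: 4 × 2 + 2 = 10 π electrons → 4(2)+2, aromatic.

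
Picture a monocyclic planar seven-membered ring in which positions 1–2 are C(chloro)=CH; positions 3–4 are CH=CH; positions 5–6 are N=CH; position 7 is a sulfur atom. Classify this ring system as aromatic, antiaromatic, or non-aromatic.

All ring atoms are sp² and supply a p orbital to the ring (every atom in a ring double bond is sp² and brings one electron to the p orbital; the doubly-bonded nitrogens are pyridine-type — their lone pairs lie in the ring plane, leaving one electron in the p orbital; the sulfur donates one lone pair from its p orbital); the conjugation is uninterrupted.
Tallying contributions gives 3 × 2 = 6 from the double-bond units + 2 from the S atom = 8.
8 is a 4n count (n = 2), so the planar conjugated ring is antiaromatic.

Antiaromatic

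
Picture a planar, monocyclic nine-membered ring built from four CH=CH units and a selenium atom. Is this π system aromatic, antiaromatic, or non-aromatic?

Check conjugation: the double-bond atoms are sp², each contributing one p electron; the selenium donates one lone pair from its p orbital — every position has a p orbital, so the cyclic π system is continuous.
Tallying contributions gives 4 × 2 = 8 from the double-bond units + 2 from the Se atom = 10.
That gives a 4n+2 count (10, n = 2).

Aromatic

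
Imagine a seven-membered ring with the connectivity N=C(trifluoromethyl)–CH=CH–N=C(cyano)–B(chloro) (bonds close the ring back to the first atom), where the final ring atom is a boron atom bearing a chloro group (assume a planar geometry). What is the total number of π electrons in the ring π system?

Every ring atom contributes a p orbital perpendicular to the ring (every atom in a ring double bond is sp² and brings one electron to the p orbital; each sp² =N– keeps its lone pair in-plane and puts one electron into the π system; the boron has an empty p orbital), so the π system is cyclic and fully conjugated.
Counting π electrons: 3 × 2 = 6 from the double-bond units + 0 from the B(chloro) atom = 6.

6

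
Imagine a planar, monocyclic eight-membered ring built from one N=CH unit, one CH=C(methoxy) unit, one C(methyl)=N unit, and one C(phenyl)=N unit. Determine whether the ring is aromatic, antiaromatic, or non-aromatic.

Antiaromatic

Every ring atom contributes a p orbital perpendicular to the ring (every atom in a ring double bond is sp² and brings one electron to the p orbital; each sp² =N– keeps its lone pair in-plane and puts one electron into the π system), so the π system is cyclic and fully conjugated.
Counting π electrons: 4 × 2 = 8 from the 4 double-bond units.
8 = 4(2); a planar, fully conjugated 4n system is antiaromatic.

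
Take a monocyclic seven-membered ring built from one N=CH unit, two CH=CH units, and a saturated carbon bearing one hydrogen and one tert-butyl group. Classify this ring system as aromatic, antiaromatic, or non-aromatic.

Non-aromatic

Because that saturated carbon is sp³ and has no p orbital in the ring π system at the CH(tert-butyl) position, the π system cannot extend all the way around the ring.
Hückel's rule only applies to fully conjugated rings, so this one is simply non-aromatic.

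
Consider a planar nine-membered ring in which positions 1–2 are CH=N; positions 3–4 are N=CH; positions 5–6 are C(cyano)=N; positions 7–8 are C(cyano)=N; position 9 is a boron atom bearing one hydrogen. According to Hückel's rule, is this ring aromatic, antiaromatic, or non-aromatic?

The p orbitals form a continuous loop: the double-bond atoms are sp², each contributing one p electron; each =N– nitrogen is pyridine-type (lone pair in the sp² plane, one electron in the p orbital); the boron has an empty p orbital. The ring is fully conjugated.
π-electron count: 4 × 2 = 8 from the double-bond units + 0 from the BH atom = 8.
8 is a 4n count (n = 2), so the planar conjugated ring is antiaromatic.

Antiaromatic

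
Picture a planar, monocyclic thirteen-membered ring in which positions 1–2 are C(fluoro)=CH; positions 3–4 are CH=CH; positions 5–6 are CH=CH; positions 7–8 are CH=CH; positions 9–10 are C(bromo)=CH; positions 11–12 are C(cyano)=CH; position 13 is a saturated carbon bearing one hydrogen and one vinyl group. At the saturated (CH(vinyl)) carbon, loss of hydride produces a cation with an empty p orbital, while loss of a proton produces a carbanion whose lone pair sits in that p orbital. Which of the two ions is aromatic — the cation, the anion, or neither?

The anion

In both ions every ring atom is sp² and contributes a p orbital, so both rings are fully conjugated.
Cation: 6 × 2 + 0 = 12 π electrons → 4(3), antiaromatic.
Anion: 6 × 2 + 2 = 14 π electrons → 4(3)+2, aromatic.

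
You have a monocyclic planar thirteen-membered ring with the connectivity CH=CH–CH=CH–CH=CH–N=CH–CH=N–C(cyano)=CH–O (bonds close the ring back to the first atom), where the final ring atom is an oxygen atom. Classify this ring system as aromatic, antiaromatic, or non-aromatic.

Aromatic

The p orbitals form a continuous loop: each doubly-bonded ring atom is sp² with one p-orbital electron; the doubly-bonded nitrogens are pyridine-type — their lone pairs lie in the ring plane, leaving one electron in the p orbital; the oxygen donates one lone pair from its p orbital. The ring is fully conjugated.
Tallying contributions gives 6 × 2 = 12 from the double-bond units + 2 from the O atom = 14.
That gives a 4n+2 count (14, n = 3).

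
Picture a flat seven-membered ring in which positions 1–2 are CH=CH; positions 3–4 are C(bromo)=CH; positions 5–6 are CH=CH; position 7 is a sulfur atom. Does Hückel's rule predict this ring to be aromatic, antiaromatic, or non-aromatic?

Antiaromatic

The p orbitals form a continuous loop: the double-bond atoms are sp², each contributing one p electron; the sulfur donates one lone pair from its p orbital. The ring is fully conjugated.
Tallying contributions gives 3 × 2 = 6 from the double-bond units + 2 from the S atom = 8.
8 = 4(2); a planar, fully conjugated 4n system is antiaromatic.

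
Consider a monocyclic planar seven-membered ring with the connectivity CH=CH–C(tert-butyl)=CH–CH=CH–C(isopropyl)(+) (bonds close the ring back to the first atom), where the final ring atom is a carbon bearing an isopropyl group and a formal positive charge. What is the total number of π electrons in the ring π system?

6

All ring atoms are sp² and supply a p orbital to the ring (each doubly-bonded ring atom is sp² with one p-orbital electron; the carbocation has an empty p orbital); the conjugation is uninterrupted.
Adding the contributions, 3 × 2 = 6 from the double-bond units + 0 from the C(isopropyl)(+) atom = 6.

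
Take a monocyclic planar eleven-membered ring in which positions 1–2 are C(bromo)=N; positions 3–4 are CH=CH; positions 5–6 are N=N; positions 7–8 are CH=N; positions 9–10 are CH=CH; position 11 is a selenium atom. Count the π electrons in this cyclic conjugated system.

12

The p orbitals form a continuous loop: the double-bond atoms are sp², each contributing one p electron; each sp² =N– keeps its lone pair in-plane and puts one electron into the π system; the selenium donates one lone pair from its p orbital. The ring is fully conjugated.
π-electron count: 5 × 2 = 10 from the double-bond units + 2 from the Se atom = 12.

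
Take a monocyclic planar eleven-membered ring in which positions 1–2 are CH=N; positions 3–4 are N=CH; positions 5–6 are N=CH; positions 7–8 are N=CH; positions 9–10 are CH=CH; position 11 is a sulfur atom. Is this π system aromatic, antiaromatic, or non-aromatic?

Every ring atom contributes a p orbital perpendicular to the ring (the double-bond atoms are sp², each contributing one p electron; each sp² =N– keeps its lone pair in-plane and puts one electron into the π system; the sulfur donates one lone pair from its p orbital), so the π system is cyclic and fully conjugated.
Adding the contributions, 5 × 2 = 10 from the double-bond units + 2 from the S atom = 12.
12 = 4(3); a planar, fully conjugated 4n system is antiaromatic.

Antiaromatic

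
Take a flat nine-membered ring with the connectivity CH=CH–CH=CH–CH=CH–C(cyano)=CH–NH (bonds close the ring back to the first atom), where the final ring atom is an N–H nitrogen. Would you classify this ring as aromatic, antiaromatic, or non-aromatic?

Aromatic

Check conjugation: each doubly-bonded ring atom is sp² with one p-orbital electron; the pyrrole-type nitrogen donates its lone pair from the p orbital — every position has a p orbital, so the cyclic π system is continuous.
Counting π electrons: 4 × 2 = 8 from the double-bond units + 2 from the NH atom = 10.
With 10 π electrons (n = 2), the Hückel 4n+2 condition holds.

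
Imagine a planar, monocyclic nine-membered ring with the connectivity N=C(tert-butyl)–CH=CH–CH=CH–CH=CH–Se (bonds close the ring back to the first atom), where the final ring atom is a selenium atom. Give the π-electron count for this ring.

Every ring atom contributes a p orbital perpendicular to the ring (every atom in a ring double bond is sp² and brings one electron to the p orbital; the doubly-bonded nitrogens are pyridine-type — their lone pairs lie in the ring plane, leaving one electron in the p orbital; the selenium donates one lone pair from its p orbital), so the π system is cyclic and fully conjugated.
Tallying contributions gives 4 × 2 = 8 from the double-bond units + 2 from the Se atom = 10.

10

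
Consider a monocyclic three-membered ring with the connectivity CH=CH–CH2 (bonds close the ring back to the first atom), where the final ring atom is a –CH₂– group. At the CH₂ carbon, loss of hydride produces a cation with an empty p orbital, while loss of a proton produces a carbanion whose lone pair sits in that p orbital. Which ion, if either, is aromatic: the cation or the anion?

Once that carbon is sp², every ring atom has a p orbital and both ions are fully conjugated.
Cation: 1 × 2 + 0 = 2 π electrons → 4(0)+2, aromatic.
Anion: 1 × 2 + 2 = 4 π electrons → 4(1), antiaromatic.

The cation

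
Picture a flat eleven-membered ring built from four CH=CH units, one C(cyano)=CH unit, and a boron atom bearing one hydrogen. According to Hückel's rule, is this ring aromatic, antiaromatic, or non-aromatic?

Aromatic

The p orbitals form a continuous loop: the double-bond atoms are sp², each contributing one p electron; the boron has an empty p orbital. The ring is fully conjugated.
Adding the contributions, 5 × 2 = 10 from the double-bond units + 0 from the BH atom = 10.
10 = 4(2) + 2, which satisfies Hückel's 4n+2 rule.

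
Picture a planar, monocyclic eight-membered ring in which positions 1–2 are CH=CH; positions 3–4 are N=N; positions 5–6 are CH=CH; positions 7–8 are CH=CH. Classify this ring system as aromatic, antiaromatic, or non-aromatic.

The p orbitals form a continuous loop: each doubly-bonded ring atom is sp² with one p-orbital electron; each =N– nitrogen is pyridine-type (lone pair in the sp² plane, one electron in the p orbital). The ring is fully conjugated.
Tallying contributions gives 4 × 2 = 8 from the 4 double-bond units.
8 is a 4n count (n = 2), so the planar conjugated ring is antiaromatic.

Antiaromatic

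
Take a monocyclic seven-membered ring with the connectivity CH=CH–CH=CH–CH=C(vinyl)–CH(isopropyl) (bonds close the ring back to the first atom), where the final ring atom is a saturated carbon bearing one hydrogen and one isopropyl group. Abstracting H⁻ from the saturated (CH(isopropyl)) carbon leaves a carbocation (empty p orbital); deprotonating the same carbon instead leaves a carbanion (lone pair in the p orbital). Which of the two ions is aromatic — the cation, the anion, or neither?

The cation

In both ions every ring atom is sp² and contributes a p orbital, so both rings are fully conjugated.
Cation: 3 × 2 + 0 = 6 π electrons → 4(1)+2, aromatic.
Anion: 3 × 2 + 2 = 8 π electrons → 4(2), antiaromatic.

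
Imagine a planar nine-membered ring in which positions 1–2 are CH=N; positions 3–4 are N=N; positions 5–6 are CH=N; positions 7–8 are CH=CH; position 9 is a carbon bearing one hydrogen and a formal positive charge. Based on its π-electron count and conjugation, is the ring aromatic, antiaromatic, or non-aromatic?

Antiaromatic

Every ring atom contributes a p orbital perpendicular to the ring (each doubly-bonded ring atom is sp² with one p-orbital electron; each =N– nitrogen is pyridine-type (lone pair in the sp² plane, one electron in the p orbital); the carbocation has an empty p orbital), so the π system is cyclic and fully conjugated.
Adding the contributions, 4 × 2 = 8 from the double-bond units + 0 from the CH(+) atom = 8.
A 4n π count (8, n = 2) in a planar conjugated ring means antiaromatic.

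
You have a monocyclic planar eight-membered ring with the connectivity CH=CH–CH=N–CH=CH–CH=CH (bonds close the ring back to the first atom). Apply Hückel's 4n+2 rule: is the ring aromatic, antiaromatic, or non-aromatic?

Antiaromatic

All ring atoms are sp² and supply a p orbital to the ring (every atom in a ring double bond is sp² and brings one electron to the p orbital; the doubly-bonded nitrogens are pyridine-type — their lone pairs lie in the ring plane, leaving one electron in the p orbital); the conjugation is uninterrupted.
Adding the contributions, 4 × 2 = 8 from the 4 double-bond units.
A 4n π count (8, n = 2) in a planar conjugated ring means antiaromatic.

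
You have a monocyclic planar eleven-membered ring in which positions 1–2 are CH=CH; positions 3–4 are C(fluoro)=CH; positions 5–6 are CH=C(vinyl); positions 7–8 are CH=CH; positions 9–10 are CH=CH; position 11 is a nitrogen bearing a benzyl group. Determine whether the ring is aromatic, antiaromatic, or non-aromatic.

Antiaromatic

The p orbitals form a continuous loop: every atom in a ring double bond is sp² and brings one electron to the p orbital; the pyrrole-type nitrogen donates its lone pair from the p orbital. The ring is fully conjugated.
Adding the contributions, 5 × 2 = 10 from the double-bond units + 2 from the N(benzyl) atom = 12.
A 4n π count (12, n = 3) in a planar conjugated ring means antiaromatic.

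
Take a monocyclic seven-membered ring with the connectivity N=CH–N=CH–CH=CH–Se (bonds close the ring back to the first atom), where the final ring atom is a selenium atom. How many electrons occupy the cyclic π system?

8

Check conjugation: every atom in a ring double bond is sp² and brings one electron to the p orbital; each sp² =N– keeps its lone pair in-plane and puts one electron into the π system; the selenium donates one lone pair from its p orbital — every position has a p orbital, so the cyclic π system is continuous.
π-electron count: 3 × 2 = 6 from the double-bond units + 2 from the Se atom = 8.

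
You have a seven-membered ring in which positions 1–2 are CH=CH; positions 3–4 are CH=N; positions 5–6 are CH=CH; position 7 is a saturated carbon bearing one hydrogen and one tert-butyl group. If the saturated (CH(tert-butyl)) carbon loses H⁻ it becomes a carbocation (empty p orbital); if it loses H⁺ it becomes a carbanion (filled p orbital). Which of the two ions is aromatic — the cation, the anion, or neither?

Once that carbon is sp², every ring atom has a p orbital and both ions are fully conjugated.
Cation: 3 × 2 + 0 = 6 π electrons → 4(1)+2, aromatic.
Anion: 3 × 2 + 2 = 8 π electrons → 4(2), antiaromatic.

The cation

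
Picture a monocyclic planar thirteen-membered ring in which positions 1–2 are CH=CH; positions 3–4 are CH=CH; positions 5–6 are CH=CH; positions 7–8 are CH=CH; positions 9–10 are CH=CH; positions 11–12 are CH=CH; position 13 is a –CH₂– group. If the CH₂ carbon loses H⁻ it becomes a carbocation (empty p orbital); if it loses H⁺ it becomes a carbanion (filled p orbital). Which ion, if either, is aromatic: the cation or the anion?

Once that carbon is sp², every ring atom has a p orbital and both ions are fully conjugated.
Cation: 6 × 2 + 0 = 12 π electrons → 4(3), antiaromatic.
Anion: 6 × 2 + 2 = 14 π electrons → 4(3)+2, aromatic.

The anion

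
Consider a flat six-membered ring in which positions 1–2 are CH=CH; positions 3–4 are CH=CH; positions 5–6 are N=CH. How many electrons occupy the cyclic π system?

6

The p orbitals form a continuous loop: each doubly-bonded ring atom is sp² with one p-orbital electron; each =N– nitrogen is pyridine-type (lone pair in the sp² plane, one electron in the p orbital). The ring is fully conjugated.
Counting π electrons: 3 × 2 = 6 from the 3 double-bond units.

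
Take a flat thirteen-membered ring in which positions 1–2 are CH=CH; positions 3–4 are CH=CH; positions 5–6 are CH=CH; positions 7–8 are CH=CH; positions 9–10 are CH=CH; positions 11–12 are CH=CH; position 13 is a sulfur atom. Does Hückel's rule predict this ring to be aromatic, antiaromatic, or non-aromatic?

The p orbitals form a continuous loop: each doubly-bonded ring atom is sp² with one p-orbital electron; the sulfur donates one lone pair from its p orbital. The ring is fully conjugated.
Adding the contributions, 6 × 2 = 12 from the double-bond units + 2 from the S atom = 14.
With 14 π electrons (n = 3), the Hückel 4n+2 condition holds.

Aromatic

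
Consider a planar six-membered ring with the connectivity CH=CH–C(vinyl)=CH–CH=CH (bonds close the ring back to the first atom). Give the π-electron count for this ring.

The p orbitals form a continuous loop: each doubly-bonded ring atom is sp² with one p-orbital electron. The ring is fully conjugated.
Counting π electrons: 3 × 2 = 6 from the 3 double-bond units.

6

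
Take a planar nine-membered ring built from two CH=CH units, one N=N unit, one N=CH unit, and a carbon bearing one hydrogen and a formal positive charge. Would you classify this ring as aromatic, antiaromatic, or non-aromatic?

Antiaromatic

Check conjugation: the double-bond atoms are sp², each contributing one p electron; each sp² =N– keeps its lone pair in-plane and puts one electron into the π system; the carbocation has an empty p orbital — every position has a p orbital, so the cyclic π system is continuous.
π-electron count: 4 × 2 = 8 from the double-bond units + 0 from the CH(+) atom = 8.
A 4n π count (8, n = 2) in a planar conjugated ring means antiaromatic.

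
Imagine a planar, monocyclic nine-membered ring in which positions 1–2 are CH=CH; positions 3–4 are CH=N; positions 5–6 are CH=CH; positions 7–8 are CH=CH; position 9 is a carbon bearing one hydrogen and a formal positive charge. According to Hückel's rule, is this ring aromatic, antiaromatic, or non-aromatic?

Antiaromatic

The p orbitals form a continuous loop: each doubly-bonded ring atom is sp² with one p-orbital electron; the doubly-bonded nitrogens are pyridine-type — their lone pairs lie in the ring plane, leaving one electron in the p orbital; the carbocation has an empty p orbital. The ring is fully conjugated.
Adding the contributions, 4 × 2 = 8 from the double-bond units + 0 from the CH(+) atom = 8.
8 is a 4n count (n = 2), so the planar conjugated ring is antiaromatic.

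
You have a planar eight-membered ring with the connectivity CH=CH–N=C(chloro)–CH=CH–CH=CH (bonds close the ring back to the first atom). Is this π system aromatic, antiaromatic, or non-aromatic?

Every ring atom contributes a p orbital perpendicular to the ring (each doubly-bonded ring atom is sp² with one p-orbital electron; the doubly-bonded nitrogens are pyridine-type — their lone pairs lie in the ring plane, leaving one electron in the p orbital), so the π system is cyclic and fully conjugated.
Counting π electrons: 4 × 2 = 8 from the 4 double-bond units.
8 = 4(2); a planar, fully conjugated 4n system is antiaromatic.

Antiaromatic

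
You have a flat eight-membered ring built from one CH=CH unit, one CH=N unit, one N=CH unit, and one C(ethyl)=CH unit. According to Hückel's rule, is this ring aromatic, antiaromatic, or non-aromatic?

Antiaromatic

Check conjugation: every atom in a ring double bond is sp² and brings one electron to the p orbital; each =N– nitrogen is pyridine-type (lone pair in the sp² plane, one electron in the p orbital) — every position has a p orbital, so the cyclic π system is continuous.
Adding the contributions, 4 × 2 = 8 from the 4 double-bond units.
8 = 4(2); a planar, fully conjugated 4n system is antiaromatic.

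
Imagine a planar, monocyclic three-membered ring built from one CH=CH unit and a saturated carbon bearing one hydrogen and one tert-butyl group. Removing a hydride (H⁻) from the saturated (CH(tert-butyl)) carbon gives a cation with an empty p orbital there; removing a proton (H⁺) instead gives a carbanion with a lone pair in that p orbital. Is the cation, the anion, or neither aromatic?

In both ions every ring atom is sp² and contributes a p orbital, so both rings are fully conjugated.
Cation: 1 × 2 + 0 = 2 π electrons → 4(0)+2, aromatic.
Anion: 1 × 2 + 2 = 4 π electrons → 4(1), antiaromatic.

The cation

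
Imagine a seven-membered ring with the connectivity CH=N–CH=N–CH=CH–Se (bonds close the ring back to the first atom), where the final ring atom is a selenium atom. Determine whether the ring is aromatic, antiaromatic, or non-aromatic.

Antiaromatic

All ring atoms are sp² and supply a p orbital to the ring (each doubly-bonded ring atom is sp² with one p-orbital electron; the doubly-bonded nitrogens are pyridine-type — their lone pairs lie in the ring plane, leaving one electron in the p orbital; the selenium donates one lone pair from its p orbital); the conjugation is uninterrupted.
Adding the contributions, 3 × 2 = 6 from the double-bond units + 2 from the Se atom = 8.
A 4n π count (8, n = 2) in a planar conjugated ring means antiaromatic.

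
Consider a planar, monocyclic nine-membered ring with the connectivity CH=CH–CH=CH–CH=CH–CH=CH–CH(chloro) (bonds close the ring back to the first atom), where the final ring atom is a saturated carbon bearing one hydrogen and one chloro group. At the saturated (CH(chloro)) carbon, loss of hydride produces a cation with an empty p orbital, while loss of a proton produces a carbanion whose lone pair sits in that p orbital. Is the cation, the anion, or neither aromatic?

The anion

Both ions have a continuous loop of p orbitals — each ring atom is sp².
Cation: 4 × 2 + 0 = 8 π electrons → 4(2), antiaromatic.
Anion: 4 × 2 + 2 = 10 π electrons → 4(2)+2, aromatic.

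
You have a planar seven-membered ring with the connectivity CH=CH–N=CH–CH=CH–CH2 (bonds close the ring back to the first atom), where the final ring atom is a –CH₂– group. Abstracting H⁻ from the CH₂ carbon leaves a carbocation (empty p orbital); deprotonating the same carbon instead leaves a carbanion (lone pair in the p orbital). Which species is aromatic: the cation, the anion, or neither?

Both ions have a continuous loop of p orbitals — each ring atom is sp².
Cation: 3 × 2 + 0 = 6 π electrons → 4(1)+2, aromatic.
Anion: 3 × 2 + 2 = 8 π electrons → 4(2), antiaromatic.

The cation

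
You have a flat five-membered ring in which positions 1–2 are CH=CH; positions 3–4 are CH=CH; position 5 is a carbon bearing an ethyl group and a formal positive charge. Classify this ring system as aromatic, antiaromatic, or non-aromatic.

All ring atoms are sp² and supply a p orbital to the ring (the double-bond atoms are sp², each contributing one p electron; the carbocation has an empty p orbital); the conjugation is uninterrupted.
Counting π electrons: 2 × 2 = 4 from the double-bond units + 0 from the C(ethyl)(+) atom = 4.
A 4n π count (4, n = 1) in a planar conjugated ring means antiaromatic.

Antiaromatic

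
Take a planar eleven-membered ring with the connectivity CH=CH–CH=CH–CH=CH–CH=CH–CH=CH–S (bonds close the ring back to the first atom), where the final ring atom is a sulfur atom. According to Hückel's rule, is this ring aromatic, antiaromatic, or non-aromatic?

Antiaromatic

The p orbitals form a continuous loop: the double-bond atoms are sp², each contributing one p electron; the sulfur donates one lone pair from its p orbital. The ring is fully conjugated.
π-electron count: 5 × 2 = 10 from the double-bond units + 2 from the S atom = 12.
A 4n π count (12, n = 3) in a planar conjugated ring means antiaromatic.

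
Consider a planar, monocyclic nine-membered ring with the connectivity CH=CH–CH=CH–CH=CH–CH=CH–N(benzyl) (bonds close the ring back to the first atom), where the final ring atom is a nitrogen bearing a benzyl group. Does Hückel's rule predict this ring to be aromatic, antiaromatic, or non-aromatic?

Aromatic

The p orbitals form a continuous loop: each doubly-bonded ring atom is sp² with one p-orbital electron; the pyrrole-type nitrogen donates its lone pair from the p orbital. The ring is fully conjugated.
π-electron count: 4 × 2 = 8 from the double-bond units + 2 from the N(benzyl) atom = 10.
10 = 4(2) + 2, which satisfies Hückel's 4n+2 rule.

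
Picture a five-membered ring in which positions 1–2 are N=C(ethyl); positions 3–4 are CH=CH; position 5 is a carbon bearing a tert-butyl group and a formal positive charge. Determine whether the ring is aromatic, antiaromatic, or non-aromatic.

Antiaromatic

The p orbitals form a continuous loop: each doubly-bonded ring atom is sp² with one p-orbital electron; the doubly-bonded nitrogens are pyridine-type — their lone pairs lie in the ring plane, leaving one electron in the p orbital; the carbocation has an empty p orbital. The ring is fully conjugated.
π-electron count: 2 × 2 = 4 from the double-bond units + 0 from the C(tert-butyl)(+) atom = 4.
A 4n π count (4, n = 1) in a planar conjugated ring means antiaromatic.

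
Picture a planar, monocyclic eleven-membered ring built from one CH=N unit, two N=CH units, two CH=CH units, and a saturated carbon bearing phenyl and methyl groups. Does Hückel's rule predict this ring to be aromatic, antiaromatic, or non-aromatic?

Non-aromatic

Because that saturated carbon is sp³ and has no p orbital in the ring π system at the C(phenyl)(methyl) position, the π system cannot extend all the way around the ring.
Hückel's rule only applies to fully conjugated rings, so this one is simply non-aromatic.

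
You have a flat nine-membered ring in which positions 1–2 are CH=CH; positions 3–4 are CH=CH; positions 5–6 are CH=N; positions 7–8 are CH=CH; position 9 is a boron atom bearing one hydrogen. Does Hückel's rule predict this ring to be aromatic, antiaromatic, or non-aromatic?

All ring atoms are sp² and supply a p orbital to the ring (every atom in a ring double bond is sp² and brings one electron to the p orbital; each sp² =N– keeps its lone pair in-plane and puts one electron into the π system; the boron has an empty p orbital); the conjugation is uninterrupted.
Adding the contributions, 4 × 2 = 8 from the double-bond units + 0 from the BH atom = 8.
A 4n π count (8, n = 2) in a planar conjugated ring means antiaromatic.

Antiaromatic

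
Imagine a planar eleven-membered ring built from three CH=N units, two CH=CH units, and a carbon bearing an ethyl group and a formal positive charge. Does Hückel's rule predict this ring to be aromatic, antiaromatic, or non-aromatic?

The p orbitals form a continuous loop: every atom in a ring double bond is sp² and brings one electron to the p orbital; the doubly-bonded nitrogens are pyridine-type — their lone pairs lie in the ring plane, leaving one electron in the p orbital; the carbocation has an empty p orbital. The ring is fully conjugated.
Counting π electrons: 5 × 2 = 10 from the double-bond units + 0 from the C(ethyl)(+) atom = 10.
10 = 4(2) + 2, which satisfies Hückel's 4n+2 rule.

Aromatic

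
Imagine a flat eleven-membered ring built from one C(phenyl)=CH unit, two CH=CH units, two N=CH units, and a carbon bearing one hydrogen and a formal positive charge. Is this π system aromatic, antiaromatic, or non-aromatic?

The p orbitals form a continuous loop: the double-bond atoms are sp², each contributing one p electron; each =N– nitrogen is pyridine-type (lone pair in the sp² plane, one electron in the p orbital); the carbocation has an empty p orbital. The ring is fully conjugated.
Tallying contributions gives 5 × 2 = 10 from the double-bond units + 0 from the CH(+) atom = 10.
10 = 4(2) + 2, which satisfies Hückel's 4n+2 rule.

Aromatic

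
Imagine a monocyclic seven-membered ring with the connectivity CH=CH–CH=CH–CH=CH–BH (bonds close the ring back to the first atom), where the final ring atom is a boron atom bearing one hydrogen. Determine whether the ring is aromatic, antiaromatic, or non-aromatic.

The p orbitals form a continuous loop: every atom in a ring double bond is sp² and brings one electron to the p orbital; the boron has an empty p orbital. The ring is fully conjugated.
π-electron count: 3 × 2 = 6 from the double-bond units + 0 from the BH atom = 6.
Since 6 = 4·1 + 2, the ring meets the 4n+2 criterion.

Aromatic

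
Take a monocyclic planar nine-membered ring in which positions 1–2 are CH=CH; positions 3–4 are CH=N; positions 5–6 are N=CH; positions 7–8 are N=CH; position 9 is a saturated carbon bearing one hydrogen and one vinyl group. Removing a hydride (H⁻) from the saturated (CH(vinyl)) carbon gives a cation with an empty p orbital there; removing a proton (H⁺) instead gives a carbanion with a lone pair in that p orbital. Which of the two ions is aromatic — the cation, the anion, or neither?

The anion

Once that carbon is sp², every ring atom has a p orbital and both ions are fully conjugated.
Cation: 4 × 2 + 0 = 8 π electrons → 4(2), antiaromatic.
Anion: 4 × 2 + 2 = 10 π electrons → 4(2)+2, aromatic.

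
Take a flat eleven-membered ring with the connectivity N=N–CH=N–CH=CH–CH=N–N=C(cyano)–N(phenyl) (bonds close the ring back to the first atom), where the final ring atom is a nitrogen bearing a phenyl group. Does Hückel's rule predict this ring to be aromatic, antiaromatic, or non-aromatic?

Antiaromatic

All ring atoms are sp² and supply a p orbital to the ring (each doubly-bonded ring atom is sp² with one p-orbital electron; each =N– nitrogen is pyridine-type (lone pair in the sp² plane, one electron in the p orbital); the pyrrole-type nitrogen donates its lone pair from the p orbital); the conjugation is uninterrupted.
Adding the contributions, 5 × 2 = 10 from the double-bond units + 2 from the N(phenyl) atom = 12.
A 4n π count (12, n = 3) in a planar conjugated ring means antiaromatic.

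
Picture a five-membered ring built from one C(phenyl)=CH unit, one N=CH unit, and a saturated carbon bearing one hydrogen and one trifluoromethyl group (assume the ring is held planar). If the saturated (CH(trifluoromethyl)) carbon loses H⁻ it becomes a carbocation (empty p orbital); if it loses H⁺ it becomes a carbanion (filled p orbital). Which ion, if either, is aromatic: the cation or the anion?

Both ions have a continuous loop of p orbitals — each ring atom is sp².
Cation: 2 × 2 + 0 = 4 π electrons → 4(1), antiaromatic.
Anion: 2 × 2 + 2 = 6 π electrons → 4(1)+2, aromatic.

The anion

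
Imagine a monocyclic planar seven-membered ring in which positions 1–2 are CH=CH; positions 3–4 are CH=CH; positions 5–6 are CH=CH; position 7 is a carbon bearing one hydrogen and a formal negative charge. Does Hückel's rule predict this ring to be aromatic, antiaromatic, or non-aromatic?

Antiaromatic

The p orbitals form a continuous loop: every atom in a ring double bond is sp² and brings one electron to the p orbital; the carbanion's lone pair occupies the p orbital. The ring is fully conjugated.
Tallying contributions gives 3 × 2 = 6 from the double-bond units + 2 from the CH(-) atom = 8.
A 4n π count (8, n = 2) in a planar conjugated ring means antiaromatic.
(This ring is the cycloheptatrienyl anion.)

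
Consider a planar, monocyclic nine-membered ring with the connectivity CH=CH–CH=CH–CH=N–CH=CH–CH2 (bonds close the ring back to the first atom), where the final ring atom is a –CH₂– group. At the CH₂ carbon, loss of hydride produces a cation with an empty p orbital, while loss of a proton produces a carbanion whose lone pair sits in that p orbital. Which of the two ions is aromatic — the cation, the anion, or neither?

In both ions every ring atom is sp² and contributes a p orbital, so both rings are fully conjugated.
Cation: 4 × 2 + 0 = 8 π electrons → 4(2), antiaromatic.
Anion: 4 × 2 + 2 = 10 π electrons → 4(2)+2, aromatic.

The anion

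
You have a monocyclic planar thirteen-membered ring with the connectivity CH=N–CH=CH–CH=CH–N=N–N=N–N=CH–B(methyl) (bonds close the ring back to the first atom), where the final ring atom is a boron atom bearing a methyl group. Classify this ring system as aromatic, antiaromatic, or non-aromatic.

Antiaromatic

Check conjugation: the double-bond atoms are sp², each contributing one p electron; each =N– nitrogen is pyridine-type (lone pair in the sp² plane, one electron in the p orbital); the boron has an empty p orbital — every position has a p orbital, so the cyclic π system is continuous.
Counting π electrons: 6 × 2 = 12 from the double-bond units + 0 from the B(methyl) atom = 12.
With 12 = 4·3 π electrons, Hückel's rule classifies the planar ring as antiaromatic.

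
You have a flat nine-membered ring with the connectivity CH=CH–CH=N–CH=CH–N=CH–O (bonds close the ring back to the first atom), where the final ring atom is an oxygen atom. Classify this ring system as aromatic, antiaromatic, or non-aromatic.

Check conjugation: each doubly-bonded ring atom is sp² with one p-orbital electron; each =N– nitrogen is pyridine-type (lone pair in the sp² plane, one electron in the p orbital); the oxygen donates one lone pair from its p orbital — every position has a p orbital, so the cyclic π system is continuous.
π-electron count: 4 × 2 = 8 from the double-bond units + 2 from the O atom = 10.
That gives a 4n+2 count (10, n = 2).

Aromatic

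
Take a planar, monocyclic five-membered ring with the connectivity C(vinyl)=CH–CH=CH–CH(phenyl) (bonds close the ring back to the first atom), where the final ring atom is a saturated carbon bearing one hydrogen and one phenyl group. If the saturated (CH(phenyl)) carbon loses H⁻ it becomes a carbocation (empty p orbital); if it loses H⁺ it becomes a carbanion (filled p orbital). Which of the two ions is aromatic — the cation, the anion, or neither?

The anion

In either ion the ring is fully conjugated: every atom, including the new sp² carbon, supplies a p orbital.
Cation: 2 × 2 + 0 = 4 π electrons → 4(1), antiaromatic.
Anion: 2 × 2 + 2 = 6 π electrons → 4(1)+2, aromatic.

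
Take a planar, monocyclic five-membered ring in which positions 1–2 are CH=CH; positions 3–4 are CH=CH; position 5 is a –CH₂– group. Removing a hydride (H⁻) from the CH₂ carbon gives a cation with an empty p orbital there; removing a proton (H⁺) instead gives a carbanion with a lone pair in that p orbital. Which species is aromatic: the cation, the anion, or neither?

Once that carbon is sp², every ring atom has a p orbital and both ions are fully conjugated.
Cation: 2 × 2 + 0 = 4 π electrons → 4(1), antiaromatic.
Anion: 2 × 2 + 2 = 6 π electrons → 4(1)+2, aromatic.

The anion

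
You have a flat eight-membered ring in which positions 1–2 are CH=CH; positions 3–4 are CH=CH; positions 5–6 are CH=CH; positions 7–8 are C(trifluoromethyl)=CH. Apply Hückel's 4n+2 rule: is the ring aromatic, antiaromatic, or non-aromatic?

Antiaromatic

Check conjugation: each doubly-bonded ring atom is sp² with one p-orbital electron — every position has a p orbital, so the cyclic π system is continuous.
Counting π electrons: 4 × 2 = 8 from the 4 double-bond units.
8 is a 4n count (n = 2), so the planar conjugated ring is antiaromatic.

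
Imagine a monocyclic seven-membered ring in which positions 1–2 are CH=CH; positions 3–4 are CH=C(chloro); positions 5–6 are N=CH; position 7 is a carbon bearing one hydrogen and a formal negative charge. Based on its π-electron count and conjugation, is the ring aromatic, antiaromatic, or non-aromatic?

Antiaromatic

Every ring atom contributes a p orbital perpendicular to the ring (every atom in a ring double bond is sp² and brings one electron to the p orbital; the doubly-bonded nitrogens are pyridine-type — their lone pairs lie in the ring plane, leaving one electron in the p orbital; the carbanion's lone pair occupies the p orbital), so the π system is cyclic and fully conjugated.
Adding the contributions, 3 × 2 = 6 from the double-bond units + 2 from the CH(-) atom = 8.
A 4n π count (8, n = 2) in a planar conjugated ring means antiaromatic.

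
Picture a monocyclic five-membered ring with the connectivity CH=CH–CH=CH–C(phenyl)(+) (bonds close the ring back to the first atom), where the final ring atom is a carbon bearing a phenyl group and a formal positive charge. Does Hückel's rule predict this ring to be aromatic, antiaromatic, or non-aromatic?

Antiaromatic

Check conjugation: every atom in a ring double bond is sp² and brings one electron to the p orbital; the carbocation has an empty p orbital — every position has a p orbital, so the cyclic π system is continuous.
Tallying contributions gives 2 × 2 = 4 from the double-bond units + 0 from the C(phenyl)(+) atom = 4.
4 is a 4n count (n = 1), so the planar conjugated ring is antiaromatic.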